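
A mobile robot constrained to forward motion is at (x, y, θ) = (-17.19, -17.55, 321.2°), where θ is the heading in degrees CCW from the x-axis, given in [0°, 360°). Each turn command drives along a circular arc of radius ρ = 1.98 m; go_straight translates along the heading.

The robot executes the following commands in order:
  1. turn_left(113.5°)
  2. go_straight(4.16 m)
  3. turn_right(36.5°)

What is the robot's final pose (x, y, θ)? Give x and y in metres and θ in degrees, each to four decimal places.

set_pose: (x, y, θ) = (-17.1900, -17.5500, 321.2000°), ρ = 1.98
turn_left(113.5°): centre at ρ to the left, rotate +113.5° → (-14.0395, -16.5294, 434.7000° ≡ 74.7000°)
go_straight(4.16): x += 4.16·cos θ, y += 4.16·sin θ → (-12.9418, -12.5168, 74.7000°)
turn_right(36.5°): centre at ρ to the right, rotate −36.5° → (-12.2564, -11.4833, 38.2000°)

(-12.2564, -11.4833, 38.2000°)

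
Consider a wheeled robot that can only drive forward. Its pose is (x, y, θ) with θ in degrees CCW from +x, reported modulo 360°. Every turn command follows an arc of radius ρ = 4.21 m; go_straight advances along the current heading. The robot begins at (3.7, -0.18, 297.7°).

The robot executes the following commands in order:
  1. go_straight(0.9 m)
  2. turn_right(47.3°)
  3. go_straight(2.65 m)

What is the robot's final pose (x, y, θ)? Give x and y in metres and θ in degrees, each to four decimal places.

(3.4680, -6.8425, 250.4000°)

set_pose: (x, y, θ) = (3.7000, -0.1800, 297.7000°), ρ = 4.21
go_straight(0.9): x += 0.9·cos θ, y += 0.9·sin θ → (4.1184, -0.9769, 297.7000°)
turn_right(47.3°): centre at ρ to the right, rotate −47.3° → (4.3569, -4.3461, 250.4000°)
go_straight(2.65): x += 2.65·cos θ, y += 2.65·sin θ → (3.4680, -6.8425, 250.4000°)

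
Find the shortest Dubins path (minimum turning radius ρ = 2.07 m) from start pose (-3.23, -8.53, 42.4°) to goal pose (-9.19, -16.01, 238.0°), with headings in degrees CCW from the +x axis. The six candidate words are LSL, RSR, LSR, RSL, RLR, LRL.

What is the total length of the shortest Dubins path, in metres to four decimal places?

Let ψ = atan2(Δy, Δx) = atan2(-7.48, -5.96) = -128.5475° be the start→goal bearing.
Normalize: d = |goal − start| / ρ = 9.564100/2.07 = 4.620338, α = (θ_start − ψ) mod 360° = 170.9475° = 2.983597 rad, β = (θ_goal − ψ) mod 360° = 6.5475° = 0.114276 rad.
Common terms: sin α = 0.157339, cos α = -0.987545, sin β = 0.114028, cos β = 0.993478, cos(α−β) = -0.963163, d² = 21.347523. Work in radians in the unit-radius frame; every candidate has L = ρ·(t + p + q).
LSL: p² = 2 + d² − 2cos(α−β) + 2d(sin α − sin β) = 25.674073; p = √p² = 5.066959; φ = atan2(cos β − cos α, d + sin α − sin β) = 0.401684 rad; t = (φ − α) mod 2π = 3.701272 rad, q = (β − φ) mod 2π = 5.995778 rad → L = 2.07·(3.701272 + 5.066959 + 5.995778) = 2.07·14.764008 = 30.561497 m
RSR: p² = 2 + d² − 2cos(α−β) + 2d(sin β − sin α) = 24.873623; p = √p² = 4.987346; φ = atan2(cos α − cos β, d − sin α + sin β) = -0.408474 rad; t = (α − φ) mod 2π = 3.392072 rad, q = (φ − β) mod 2π = 5.760435 rad → L = 2.07·(3.392072 + 4.987346 + 5.760435) = 2.07·14.139853 = 29.269495 m
LSR: p² = d² − 2 + 2cos(α−β) + 2d(sin α + sin β) = 19.928806; p = √p² = 4.464169; φ = atan2(−cos α − cos β, d + sin α + sin β) − atan2(−2, p) = 0.419986 rad; t = (φ − α) mod 2π = 3.719574 rad, q = (φ − β) mod 2π = 0.305710 rad → L = 2.07·(3.719574 + 4.464169 + 0.305710) = 2.07·8.489454 = 17.573169 m
RSL: p² = d² − 2 + 2cos(α−β) − 2d(sin α + sin β) = 14.913590; p = √p² = 3.861812; φ = atan2(cos α + cos β, d − sin α − sin β) − atan2(2, p) = -0.476494 rad; t = (α − φ) mod 2π = 3.460091 rad, q = (β − φ) mod 2π = 0.590770 rad → L = 2.07·(3.460091 + 3.861812 + 0.590770) = 2.07·7.912673 = 16.379234 m
RLR: c = (6 − d² + 2cos(α−β) + 2d(sin α − sin β))/8 = -2.109203, |c| > 1 → infeasible
LRL: c = (6 − d² + 2cos(α−β) − 2d(sin α − sin β))/8 = -2.209259, |c| > 1 → infeasible
Shortest: RSL with L = 16.379234 m ≈ 16.3792 m

16.3792 m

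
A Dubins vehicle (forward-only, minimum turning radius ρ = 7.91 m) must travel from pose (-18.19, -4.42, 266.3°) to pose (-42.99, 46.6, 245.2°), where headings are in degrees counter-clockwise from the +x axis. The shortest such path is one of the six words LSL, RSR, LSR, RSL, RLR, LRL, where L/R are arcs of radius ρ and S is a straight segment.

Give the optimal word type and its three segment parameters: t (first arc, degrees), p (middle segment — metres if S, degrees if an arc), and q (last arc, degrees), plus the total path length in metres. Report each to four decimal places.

Let ψ = atan2(Δy, Δx) = atan2(51.02, -24.80) = 115.9236° be the start→goal bearing.
Normalize: d = |goal − start| / ρ = 56.728127/7.91 = 7.171697, α = (θ_start − ψ) mod 360° = 150.3764° = 2.624563 rad, β = (θ_goal − ψ) mod 360° = 129.2764° = 2.256298 rad.
Common terms: sin α = 0.494301, cos α = -0.869291, sin β = 0.774101, cos β = -0.633062, cos(α−β) = 0.932954, d² = 51.433245. Work in radians in the unit-radius frame; every candidate has L = ρ·(t + p + q).
LSL: p² = 2 + d² − 2cos(α−β) + 2d(sin α − sin β) = 47.554043; p = √p² = 6.895944; φ = atan2(cos β − cos α, d + sin α − sin β) = 0.034263 rad; t = (φ − α) mod 2π = 3.692886 rad, q = (β − φ) mod 2π = 2.222035 rad → L = 7.91·(3.692886 + 6.895944 + 2.222035) = 7.91·12.810865 = 101.333940 m
RSR: p² = 2 + d² − 2cos(α−β) + 2d(sin β − sin α) = 55.580632; p = √p² = 7.455242; φ = atan2(cos α − cos β, d − sin α + sin β) = -0.031692 rad; t = (α − φ) mod 2π = 2.656254 rad, q = (φ − β) mod 2π = 3.995196 rad → L = 7.91·(2.656254 + 7.455242 + 3.995196) = 7.91·14.106692 = 111.583932 m
LSR: p² = d² − 2 + 2cos(α−β) + 2d(sin α + sin β) = 69.492343; p = √p² = 8.336207; φ = atan2(−cos α − cos β, d + sin α + sin β) − atan2(−2, p) = 0.411623 rad; t = (φ − α) mod 2π = 4.070246 rad, q = (φ − β) mod 2π = 4.438511 rad → L = 7.91·(4.070246 + 8.336207 + 4.438511) = 7.91·16.844964 = 133.243662 m
RSL: p² = d² − 2 + 2cos(α−β) − 2d(sin α + sin β) = 33.105960; p = √p² = 5.753778; φ = atan2(cos α + cos β, d − sin α − sin β) − atan2(2, p) = -0.583737 rad; t = (α − φ) mod 2π = 3.208299 rad, q = (β − φ) mod 2π = 2.840035 rad → L = 7.91·(3.208299 + 5.753778 + 2.840035) = 7.91·11.802112 = 93.354708 m
RLR: c = (6 − d² + 2cos(α−β) + 2d(sin α − sin β))/8 = -5.947579, |c| > 1 → infeasible
LRL: c = (6 − d² + 2cos(α−β) − 2d(sin α − sin β))/8 = -4.944255, |c| > 1 → infeasible
Shortest: RSL with L = 93.354708 m ≈ 93.3547 m
Convert RSL to answer units (arcs ×180/π): t = 3.208299·180/π = 183.8220°, p = ρ·p = 7.91·5.753778 = 45.5124 m, q = 2.840035·180/π = 162.7220°, L = 93.3547 m.

RSL: t = 183.8220°, p = 45.5124 m, q = 162.7220°, L = 93.3547 m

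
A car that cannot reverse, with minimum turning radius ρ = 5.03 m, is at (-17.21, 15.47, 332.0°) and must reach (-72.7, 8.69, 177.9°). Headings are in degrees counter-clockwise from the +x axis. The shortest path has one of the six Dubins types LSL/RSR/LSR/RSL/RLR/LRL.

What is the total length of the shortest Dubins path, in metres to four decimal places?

66.5409 m

Let ψ = atan2(Δy, Δx) = atan2(-6.78, -55.49) = -173.0339° be the start→goal bearing.
Normalize: d = |goal − start| / ρ = 55.902670/5.03 = 11.113851, α = (θ_start − ψ) mod 360° = 145.0339° = 2.531319 rad, β = (θ_goal − ψ) mod 360° = 350.9339° = 6.124952 rad.
Common terms: sin α = 0.573092, cos α = -0.819491, sin β = -0.157574, cos β = 0.987507, cos(α−β) = -0.899558, d² = 123.517681. Work in radians in the unit-radius frame; every candidate has L = ρ·(t + p + q).
LSL: p² = 2 + d² − 2cos(α−β) + 2d(sin α − sin β) = 143.557818; p = √p² = 11.981562; φ = atan2(cos β − cos α, d + sin α − sin β) = 0.151393 rad; t = (φ − α) mod 2π = 3.903259 rad, q = (β − φ) mod 2π = 5.973559 rad → L = 5.03·(3.903259 + 11.981562 + 5.973559) = 5.03·21.858380 = 109.947650 m
RSR: p² = 2 + d² − 2cos(α−β) + 2d(sin β − sin α) = 111.075776; p = √p² = 10.539249; φ = atan2(cos α − cos β, d − sin α + sin β) = -0.172306 rad; t = (α − φ) mod 2π = 2.703624 rad, q = (φ − β) mod 2π = 6.269113 rad → L = 5.03·(2.703624 + 10.539249 + 6.269113) = 5.03·19.511987 = 98.145295 m
LSR: p² = d² − 2 + 2cos(α−β) + 2d(sin α + sin β) = 128.954572; p = √p² = 11.355817; φ = atan2(−cos α − cos β, d + sin α + sin β) − atan2(−2, p) = 0.159761 rad; t = (φ − α) mod 2π = 3.911628 rad, q = (φ − β) mod 2π = 0.317995 rad → L = 5.03·(3.911628 + 11.355817 + 0.317995) = 5.03·15.585439 = 78.394761 m
RSL: p² = d² − 2 + 2cos(α−β) − 2d(sin α + sin β) = 110.482559; p = √p² = 10.511068; φ = atan2(cos α + cos β, d − sin α − sin β) − atan2(2, p) = -0.172324 rad; t = (α − φ) mod 2π = 2.703643 rad, q = (β − φ) mod 2π = 0.014091 rad → L = 5.03·(2.703643 + 10.511068 + 0.014091) = 5.03·13.228803 = 66.540877 m
RLR: c = (6 − d² + 2cos(α−β) + 2d(sin α − sin β))/8 = -12.884472, |c| > 1 → infeasible
LRL: c = (6 − d² + 2cos(α−β) − 2d(sin α − sin β))/8 = -16.944727, |c| > 1 → infeasible
Shortest: RSL with L = 66.540877 m ≈ 66.5409 m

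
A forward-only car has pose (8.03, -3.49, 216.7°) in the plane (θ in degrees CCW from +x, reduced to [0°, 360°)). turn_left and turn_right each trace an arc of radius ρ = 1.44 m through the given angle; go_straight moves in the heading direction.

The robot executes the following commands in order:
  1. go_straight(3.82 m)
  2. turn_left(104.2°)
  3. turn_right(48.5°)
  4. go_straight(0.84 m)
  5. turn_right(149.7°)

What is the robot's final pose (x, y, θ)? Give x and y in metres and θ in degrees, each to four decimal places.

set_pose: (x, y, θ) = (8.0300, -3.4900, 216.7000°), ρ = 1.44
go_straight(3.82): x += 3.82·cos θ, y += 3.82·sin θ → (4.9672, -5.7729, 216.7000°)
turn_left(104.2°): centre at ρ to the left, rotate +104.2° → (4.9196, -8.0450, 320.9000°)
turn_right(48.5°): centre at ρ to the right, rotate −48.5° → (5.4502, -9.1022, 272.4000°)
go_straight(0.84): x += 0.84·cos θ, y += 0.84·sin θ → (5.4854, -9.9415, 272.4000°)
turn_right(149.7°): centre at ρ to the right, rotate −149.7° → (2.8349, -10.7797, 122.7000°)

(2.8349, -10.7797, 122.7000°)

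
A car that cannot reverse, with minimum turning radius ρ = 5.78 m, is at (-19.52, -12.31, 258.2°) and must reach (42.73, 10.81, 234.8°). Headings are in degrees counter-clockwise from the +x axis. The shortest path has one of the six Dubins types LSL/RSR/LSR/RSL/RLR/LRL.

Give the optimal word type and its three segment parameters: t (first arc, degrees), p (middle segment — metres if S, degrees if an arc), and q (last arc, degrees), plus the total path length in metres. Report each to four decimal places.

Let ψ = atan2(Δy, Δx) = atan2(23.12, 62.25) = 20.3753° be the start→goal bearing.
Normalize: d = |goal − start| / ρ = 66.404796/5.78 = 11.488719, α = (θ_start − ψ) mod 360° = 237.8247° = 4.150824 rad, β = (θ_goal − ψ) mod 360° = 214.4247° = 3.742417 rad.
Common terms: sin α = -0.846423, cos α = -0.532511, sin β = -0.565323, cos β = -0.824870, cos(α−β) = 0.917755, d² = 131.990664. Work in radians in the unit-radius frame; every candidate has L = ρ·(t + p + q).
LSL: p² = 2 + d² − 2cos(α−β) + 2d(sin α − sin β) = 125.696196; p = √p² = 11.211431; φ = atan2(cos β − cos α, d + sin α − sin β) = -0.026080 rad; t = (φ − α) mod 2π = 2.106281 rad, q = (β − φ) mod 2π = 3.768497 rad → L = 5.78·(2.106281 + 11.211431 + 3.768497) = 5.78·17.086210 = 98.758292 m
RSR: p² = 2 + d² − 2cos(α−β) + 2d(sin β − sin α) = 138.614114; p = √p² = 11.773450; φ = atan2(cos α − cos β, d − sin α + sin β) = 0.024835 rad; t = (α − φ) mod 2π = 4.125990 rad, q = (φ − β) mod 2π = 2.565603 rad → L = 5.78·(4.125990 + 11.773450 + 2.565603) = 5.78·18.465042 = 106.727942 m
LSR: p² = d² − 2 + 2cos(α−β) + 2d(sin α + sin β) = 99.387868; p = √p² = 9.969346; φ = atan2(−cos α − cos β, d + sin α + sin β) − atan2(−2, p) = 0.331882 rad; t = (φ − α) mod 2π = 2.464243 rad, q = (φ − β) mod 2π = 2.872650 rad → L = 5.78·(2.464243 + 9.969346 + 2.872650) = 5.78·15.306239 = 88.470064 m
RSL: p² = d² − 2 + 2cos(α−β) − 2d(sin α + sin β) = 164.264478; p = √p² = 12.816570; φ = atan2(cos α + cos β, d − sin α − sin β) − atan2(2, p) = -0.259633 rad; t = (α − φ) mod 2π = 4.410458 rad, q = (β − φ) mod 2π = 4.002051 rad → L = 5.78·(4.410458 + 12.816570 + 4.002051) = 5.78·21.229079 = 122.704076 m
RLR: c = (6 − d² + 2cos(α−β) + 2d(sin α − sin β))/8 = -16.326764, |c| > 1 → infeasible
LRL: c = (6 − d² + 2cos(α−β) − 2d(sin α − sin β))/8 = -14.712024, |c| > 1 → infeasible
Shortest: LSR with L = 88.470064 m ≈ 88.4701 m
Convert LSR to answer units (arcs ×180/π): t = 2.464243·180/π = 141.1907°, p = ρ·p = 5.78·9.969346 = 57.6228 m, q = 2.872650·180/π = 164.5907°, L = 88.4701 m.

LSR: t = 141.1907°, p = 57.6228 m, q = 164.5907°, L = 88.4701 m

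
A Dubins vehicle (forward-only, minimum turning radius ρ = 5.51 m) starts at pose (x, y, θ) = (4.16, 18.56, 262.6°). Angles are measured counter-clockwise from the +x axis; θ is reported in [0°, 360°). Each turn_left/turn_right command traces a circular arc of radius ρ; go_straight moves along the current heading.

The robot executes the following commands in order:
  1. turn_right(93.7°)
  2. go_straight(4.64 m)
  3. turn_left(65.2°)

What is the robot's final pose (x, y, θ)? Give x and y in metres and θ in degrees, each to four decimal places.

(-12.4422, 12.5800, 234.1000°)

set_pose: (x, y, θ) = (4.1600, 18.5600, 262.6000°), ρ = 5.51
turn_right(93.7°): centre at ρ to the right, rotate −93.7° → (-2.3649, 13.8627, 168.9000°)
go_straight(4.64): x += 4.64·cos θ, y += 4.64·sin θ → (-6.9181, 14.7560, 168.9000°)
turn_left(65.2°): centre at ρ to the left, rotate +65.2° → (-12.4422, 12.5800, 234.1000°)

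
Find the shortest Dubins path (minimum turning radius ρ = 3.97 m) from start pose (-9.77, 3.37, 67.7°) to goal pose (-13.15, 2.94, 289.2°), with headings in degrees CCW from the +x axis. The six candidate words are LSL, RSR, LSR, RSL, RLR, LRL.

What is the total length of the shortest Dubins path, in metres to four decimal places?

22.6578 m

Let ψ = atan2(Δy, Δx) = atan2(-0.43, -3.38) = -172.7498° be the start→goal bearing.
Normalize: d = |goal − start| / ρ = 3.407242/3.97 = 0.858247, α = (θ_start − ψ) mod 360° = 240.4498° = 4.196641 rad, β = (θ_goal − ψ) mod 360° = 101.9498° = 1.779360 rad.
Common terms: sin α = -0.869924, cos α = -0.493185, sin β = 0.978329, cos β = -0.207055, cos(α−β) = -0.748956, d² = 0.736589. Work in radians in the unit-radius frame; every candidate has L = ρ·(t + p + q).
LSL: p² = 2 + d² − 2cos(α−β) + 2d(sin α − sin β) = 1.061982; p = √p² = 1.030525; φ = atan2(cos β − cos α, d + sin α − sin β) = 2.860241 rad; t = (φ − α) mod 2π = 4.946785 rad, q = (β − φ) mod 2π = 5.202305 rad → L = 3.97·(4.946785 + 1.030525 + 5.202305) = 3.97·11.179615 = 44.383071 m
RSR: p² = 2 + d² − 2cos(α−β) + 2d(sin β − sin α) = 7.407018; p = √p² = 2.721584; φ = atan2(cos α − cos β, d − sin α + sin β) = -0.105328 rad; t = (α − φ) mod 2π = 4.301970 rad, q = (φ − β) mod 2π = 4.398497 rad → L = 3.97·(4.301970 + 2.721584 + 4.398497) = 3.97·11.422050 = 45.345538 m
LSR: p² = d² − 2 + 2cos(α−β) + 2d(sin α + sin β) = -2.575246 < 0 → infeasible
RSL: p² = d² − 2 + 2cos(α−β) − 2d(sin α + sin β) = -2.947399 < 0 → infeasible
RLR: c = (6 − d² + 2cos(α−β) + 2d(sin α − sin β))/8 = 0.074123; p = 2π − arccos c = 4.786580 rad; φ = atan2(cos α − cos β, d − sin α + sin β) = -0.105328 rad; t = (α − φ + p/2) mod 2π = 0.412074 rad, q = (α − β − t + p) mod 2π = 0.508601 rad → L = 3.97·(0.412074 + 4.786580 + 0.508601) = 3.97·5.707255 = 22.657804 m
LRL: c = (6 − d² + 2cos(α−β) − 2d(sin α − sin β))/8 = 0.867252; p = 2π − arccos c = 5.762045 rad; φ = atan2(cos β − cos α, d + sin α − sin β) = 2.860241 rad; t = (φ − α + p/2) mod 2π = 1.544622 rad, q = (β − α − t + p) mod 2π = 1.800142 rad → L = 3.97·(1.544622 + 5.762045 + 1.800142) = 3.97·9.106810 = 36.154034 m
Shortest: RLR with L = 22.657804 m ≈ 22.6578 m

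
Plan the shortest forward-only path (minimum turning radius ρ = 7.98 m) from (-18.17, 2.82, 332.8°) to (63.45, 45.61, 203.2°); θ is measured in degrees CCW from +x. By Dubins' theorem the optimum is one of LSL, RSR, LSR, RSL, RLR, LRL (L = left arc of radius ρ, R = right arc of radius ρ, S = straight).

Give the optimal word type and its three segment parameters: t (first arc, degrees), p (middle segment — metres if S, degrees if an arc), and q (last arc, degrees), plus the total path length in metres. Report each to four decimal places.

Let ψ = atan2(Δy, Δx) = atan2(42.79, 81.62) = 27.6662° be the start→goal bearing.
Normalize: d = |goal − start| / ρ = 92.156435/7.98 = 11.548425, α = (θ_start − ψ) mod 360° = 305.1338° = 5.325590 rad, β = (θ_goal − ψ) mod 360° = 175.5338° = 3.063643 rad.
Common terms: sin α = -0.817810, cos α = 0.575488, sin β = 0.077870, cos β = -0.996963, cos(α−β) = -0.637424, d² = 133.366130. Work in radians in the unit-radius frame; every candidate has L = ρ·(t + p + q).
LSL: p² = 2 + d² − 2cos(α−β) + 2d(sin α − sin β) = 115.953579; p = √p² = 10.768174; φ = atan2(cos β − cos α, d + sin α − sin β) = -0.146552 rad; t = (φ − α) mod 2π = 0.811044 rad, q = (β − φ) mod 2π = 3.210195 rad → L = 7.98·(0.811044 + 10.768174 + 3.210195) = 7.98·14.789413 = 118.019515 m
RSR: p² = 2 + d² − 2cos(α−β) + 2d(sin β − sin α) = 157.328377; p = √p² = 12.543061; φ = atan2(cos α − cos β, d − sin α + sin β) = 0.125695 rad; t = (α − φ) mod 2π = 5.199895 rad, q = (φ − β) mod 2π = 3.345237 rad → L = 7.98·(5.199895 + 12.543061 + 3.345237) = 7.98·21.088193 = 168.283780 m
LSR: p² = d² − 2 + 2cos(α−β) + 2d(sin α + sin β) = 113.001007; p = √p² = 10.630193; φ = atan2(−cos α − cos β, d + sin α + sin β) − atan2(−2, p) = 0.224944 rad; t = (φ − α) mod 2π = 1.182540 rad, q = (φ − β) mod 2π = 3.444486 rad → L = 7.98·(1.182540 + 10.630193 + 3.444486) = 7.98·15.257219 = 121.752611 m
RSL: p² = d² − 2 + 2cos(α−β) − 2d(sin α + sin β) = 147.181557; p = √p² = 12.131841; φ = atan2(cos α + cos β, d − sin α − sin β) − atan2(2, p) = -0.197671 rad; t = (α − φ) mod 2π = 5.523261 rad, q = (β − φ) mod 2π = 3.261314 rad → L = 7.98·(5.523261 + 12.131841 + 3.261314) = 7.98·20.916416 = 166.913002 m
RLR: c = (6 − d² + 2cos(α−β) + 2d(sin α − sin β))/8 = -18.666047, |c| > 1 → infeasible
LRL: c = (6 − d² + 2cos(α−β) − 2d(sin α − sin β))/8 = -13.494197, |c| > 1 → infeasible
Shortest: LSL with L = 118.019515 m ≈ 118.0195 m
Convert LSL to answer units (arcs ×180/π): t = 0.811044·180/π = 46.4694°, p = ρ·p = 7.98·10.768174 = 85.9300 m, q = 3.210195·180/π = 183.9306°, L = 118.0195 m.

LSL: t = 46.4694°, p = 85.9300 m, q = 183.9306°, L = 118.0195 m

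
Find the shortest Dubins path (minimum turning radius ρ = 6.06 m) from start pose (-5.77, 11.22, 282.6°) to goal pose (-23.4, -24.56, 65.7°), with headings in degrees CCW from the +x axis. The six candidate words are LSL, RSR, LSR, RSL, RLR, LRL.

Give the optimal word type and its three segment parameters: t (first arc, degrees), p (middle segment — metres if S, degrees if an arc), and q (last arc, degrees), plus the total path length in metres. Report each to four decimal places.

Let ψ = atan2(Δy, Δx) = atan2(-35.78, -17.63) = -116.2310° be the start→goal bearing.
Normalize: d = |goal − start| / ρ = 39.887658/6.06 = 6.582122, α = (θ_start − ψ) mod 360° = 38.8310° = 0.677729 rad, β = (θ_goal − ψ) mod 360° = 181.9310° = 3.175295 rad.
Common terms: sin α = 0.627025, cos α = 0.778999, sin β = -0.033696, cos β = -0.999432, cos(α−β) = -0.799685, d² = 43.324328. Work in radians in the unit-radius frame; every candidate has L = ρ·(t + p + q).
LSL: p² = 2 + d² − 2cos(α−β) + 2d(sin α − sin β) = 55.621596; p = √p² = 7.457989; φ = atan2(cos β − cos α, d + sin α − sin β) = -0.240780 rad; t = (φ − α) mod 2π = 5.364677 rad, q = (β − φ) mod 2π = 3.416075 rad → L = 6.06·(5.364677 + 7.457989 + 3.416075) = 6.06·16.238740 = 98.406766 m
RSR: p² = 2 + d² − 2cos(α−β) + 2d(sin β − sin α) = 38.225799; p = √p² = 6.182702; φ = atan2(cos α − cos β, d − sin α + sin β) = 0.291768 rad; t = (α − φ) mod 2π = 0.385961 rad, q = (φ − β) mod 2π = 3.399659 rad → L = 6.06·(0.385961 + 6.182702 + 3.399659) = 6.06·9.968321 = 60.408024 m
LSR: p² = d² − 2 + 2cos(α−β) + 2d(sin α + sin β) = 47.535692; p = √p² = 6.894613; φ = atan2(−cos α − cos β, d + sin α + sin β) − atan2(−2, p) = 0.313043 rad; t = (φ − α) mod 2π = 5.918500 rad, q = (φ − β) mod 2π = 3.420934 rad → L = 6.06·(5.918500 + 6.894613 + 3.420934) = 6.06·16.234047 = 98.378324 m
RSL: p² = d² − 2 + 2cos(α−β) − 2d(sin α + sin β) = 31.914226; p = √p² = 5.649268; φ = atan2(cos α + cos β, d − sin α − sin β) − atan2(2, p) = -0.377050 rad; t = (α − φ) mod 2π = 1.054779 rad, q = (β − φ) mod 2π = 3.552345 rad → L = 6.06·(1.054779 + 5.649268 + 3.552345) = 6.06·10.256392 = 62.153733 m
RLR: c = (6 − d² + 2cos(α−β) + 2d(sin α − sin β))/8 = -3.778225, |c| > 1 → infeasible
LRL: c = (6 − d² + 2cos(α−β) − 2d(sin α − sin β))/8 = -5.952700, |c| > 1 → infeasible
Shortest: RSR with L = 60.408024 m ≈ 60.4080 m
Convert RSR to answer units (arcs ×180/π): t = 0.385961·180/π = 22.1139°, p = ρ·p = 6.06·6.182702 = 37.4672 m, q = 3.399659·180/π = 194.7861°, L = 60.4080 m.

RSR: t = 22.1139°, p = 37.4672 m, q = 194.7861°, L = 60.4080 m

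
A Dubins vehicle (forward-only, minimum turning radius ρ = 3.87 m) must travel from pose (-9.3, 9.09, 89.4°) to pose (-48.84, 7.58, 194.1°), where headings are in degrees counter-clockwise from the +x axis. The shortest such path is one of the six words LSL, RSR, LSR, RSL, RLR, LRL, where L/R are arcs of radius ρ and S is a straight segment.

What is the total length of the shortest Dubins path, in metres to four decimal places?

Let ψ = atan2(Δy, Δx) = atan2(-1.51, -39.54) = -177.8130° be the start→goal bearing.
Normalize: d = |goal − start| / ρ = 39.568822/3.87 = 10.224502, α = (θ_start − ψ) mod 360° = 267.2130° = 4.663746 rad, β = (θ_goal − ψ) mod 360° = 11.9130° = 0.207921 rad.
Common terms: sin α = -0.998817, cos α = -0.048623, sin β = 0.206426, cos β = 0.978462, cos(α−β) = -0.253758, d² = 104.540439. Work in radians in the unit-radius frame; every candidate has L = ρ·(t + p + q).
LSL: p² = 2 + d² − 2cos(α−β) + 2d(sin α − sin β) = 82.401934; p = √p² = 9.077551; φ = atan2(cos β − cos α, d + sin α − sin β) = 0.113388 rad; t = (φ − α) mod 2π = 1.732827 rad, q = (β − φ) mod 2π = 0.094532 rad → L = 3.87·(1.732827 + 9.077551 + 0.094532) = 3.87·10.904911 = 42.202005 m
RSR: p² = 2 + d² − 2cos(α−β) + 2d(sin β − sin α) = 131.693976; p = √p² = 11.475800; φ = atan2(cos α − cos β, d − sin α + sin β) = -0.089620 rad; t = (α − φ) mod 2π = 4.753366 rad, q = (φ − β) mod 2π = 5.985644 rad → L = 3.87·(4.753366 + 11.475800 + 5.985644) = 3.87·22.214810 = 85.971316 m
LSR: p² = d² − 2 + 2cos(α−β) + 2d(sin α + sin β) = 85.829311; p = √p² = 9.264411; φ = atan2(−cos α − cos β, d + sin α + sin β) − atan2(−2, p) = 0.114352 rad; t = (φ − α) mod 2π = 1.733791 rad, q = (φ − β) mod 2π = 6.189617 rad → L = 3.87·(1.733791 + 9.264411 + 6.189617) = 3.87·17.187819 = 66.516859 m
RSL: p² = d² − 2 + 2cos(α−β) − 2d(sin α + sin β) = 118.236535; p = √p² = 10.873662; φ = atan2(cos α + cos β, d − sin α − sin β) − atan2(2, p) = -0.097696 rad; t = (α − φ) mod 2π = 4.761442 rad, q = (β − φ) mod 2π = 0.305617 rad → L = 3.87·(4.761442 + 10.873662 + 0.305617) = 3.87·15.940722 = 61.690593 m
RLR: c = (6 − d² + 2cos(α−β) + 2d(sin α − sin β))/8 = -15.461747, |c| > 1 → infeasible
LRL: c = (6 − d² + 2cos(α−β) − 2d(sin α − sin β))/8 = -9.300242, |c| > 1 → infeasible
Shortest: LSL with L = 42.202005 m ≈ 42.2020 m

42.2020 m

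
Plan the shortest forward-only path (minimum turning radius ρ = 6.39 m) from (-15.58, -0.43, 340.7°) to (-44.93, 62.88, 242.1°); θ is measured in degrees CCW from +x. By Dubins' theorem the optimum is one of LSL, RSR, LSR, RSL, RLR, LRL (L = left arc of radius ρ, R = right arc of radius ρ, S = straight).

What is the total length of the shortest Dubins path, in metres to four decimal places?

89.2671 m

Let ψ = atan2(Δy, Δx) = atan2(63.31, -29.35) = 114.8721° be the start→goal bearing.
Normalize: d = |goal − start| / ρ = 69.782366/6.39 = 10.920558, α = (θ_start − ψ) mod 360° = 225.8279° = 3.941441 rad, β = (θ_goal − ψ) mod 360° = 127.2279° = 2.220547 rad.
Common terms: sin α = -0.717251, cos α = -0.696815, sin β = 0.796235, cos β = -0.604988, cos(α−β) = -0.149535, d² = 119.258588. Work in radians in the unit-radius frame; every candidate has L = ρ·(t + p + q).
LSL: p² = 2 + d² − 2cos(α−β) + 2d(sin α − sin β) = 88.501447; p = √p² = 9.407521; φ = atan2(cos β − cos α, d + sin α − sin β) = 0.009761 rad; t = (φ − α) mod 2π = 2.351505 rad, q = (β − φ) mod 2π = 2.210785 rad → L = 6.39·(2.351505 + 9.407521 + 2.210785) = 6.39·13.969811 = 89.267095 m
RSR: p² = 2 + d² − 2cos(α−β) + 2d(sin β − sin α) = 154.613871; p = √p² = 12.434383; φ = atan2(cos α − cos β, d − sin α + sin β) = -0.007385 rad; t = (α − φ) mod 2π = 3.948826 rad, q = (φ − β) mod 2π = 4.055254 rad → L = 6.39·(3.948826 + 12.434383 + 4.055254) = 6.39·20.438463 = 130.601776 m
LSR: p² = d² − 2 + 2cos(α−β) + 2d(sin α + sin β) = 118.684625; p = √p² = 10.894247; φ = atan2(−cos α − cos β, d + sin α + sin β) − atan2(−2, p) = 0.299364 rad; t = (φ − α) mod 2π = 2.641108 rad, q = (φ − β) mod 2π = 4.362003 rad → L = 6.39·(2.641108 + 10.894247 + 4.362003) = 6.39·17.897358 = 114.364120 m
RSL: p² = d² − 2 + 2cos(α−β) − 2d(sin α + sin β) = 115.234411; p = √p² = 10.734729; φ = atan2(cos α + cos β, d − sin α − sin β) − atan2(2, p) = -0.303702 rad; t = (α − φ) mod 2π = 4.245143 rad, q = (β − φ) mod 2π = 2.524249 rad → L = 6.39·(4.245143 + 10.734729 + 2.524249) = 6.39·17.504121 = 111.851335 m
RLR: c = (6 − d² + 2cos(α−β) + 2d(sin α − sin β))/8 = -18.326734, |c| > 1 → infeasible
LRL: c = (6 − d² + 2cos(α−β) − 2d(sin α − sin β))/8 = -10.062681, |c| > 1 → infeasible
Shortest: LSL with L = 89.267095 m ≈ 89.2671 m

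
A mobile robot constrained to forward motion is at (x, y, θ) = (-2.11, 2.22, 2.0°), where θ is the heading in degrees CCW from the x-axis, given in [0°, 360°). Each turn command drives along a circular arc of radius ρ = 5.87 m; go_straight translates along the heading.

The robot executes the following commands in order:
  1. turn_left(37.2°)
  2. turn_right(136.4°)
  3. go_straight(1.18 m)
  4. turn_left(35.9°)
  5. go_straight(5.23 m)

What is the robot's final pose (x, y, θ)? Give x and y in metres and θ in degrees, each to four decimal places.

(13.9674, -11.0599, 298.7000°)

set_pose: (x, y, θ) = (-2.1100, 2.2200, 2.0000°), ρ = 5.87
turn_left(37.2°): centre at ρ to the left, rotate +37.2° → (1.3952, 3.5375, 39.2000°)
turn_right(136.4°): centre at ρ to the right, rotate −136.4° → (10.9289, -1.7471, -97.2000° ≡ 262.8000°)
go_straight(1.18): x += 1.18·cos θ, y += 1.18·sin θ → (10.7810, -2.9178, 262.8000°)
turn_left(35.9°): centre at ρ to the left, rotate +35.9° → (11.4558, -6.4724, 298.7000°)
go_straight(5.23): x += 5.23·cos θ, y += 5.23·sin θ → (13.9674, -11.0599, 298.7000°)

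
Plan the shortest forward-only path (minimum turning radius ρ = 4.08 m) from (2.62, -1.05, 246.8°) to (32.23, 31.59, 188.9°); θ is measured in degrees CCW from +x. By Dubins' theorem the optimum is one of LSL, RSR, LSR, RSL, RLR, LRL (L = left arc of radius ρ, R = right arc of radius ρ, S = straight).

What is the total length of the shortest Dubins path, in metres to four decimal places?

61.6971 m

Let ψ = atan2(Δy, Δx) = atan2(32.64, 29.61) = 47.7867° be the start→goal bearing.
Normalize: d = |goal − start| / ρ = 44.069510/4.08 = 10.801350, α = (θ_start − ψ) mod 360° = 199.0133° = 3.473438 rad, β = (θ_goal − ψ) mod 360° = 141.1133° = 2.462892 rad.
Common terms: sin α = -0.325788, cos α = -0.945443, sin β = 0.627782, cos β = -0.778389, cos(α−β) = 0.531399, d² = 116.669172. Work in radians in the unit-radius frame; every candidate has L = ρ·(t + p + q).
LSL: p² = 2 + d² − 2cos(α−β) + 2d(sin α − sin β) = 97.006684; p = √p² = 9.849197; φ = atan2(cos β − cos α, d + sin α − sin β) = 0.016962 rad; t = (φ − α) mod 2π = 2.826709 rad, q = (β − φ) mod 2π = 2.445931 rad → L = 4.08·(2.826709 + 9.849197 + 2.445931) = 4.08·15.121837 = 61.697094 m
RSR: p² = 2 + d² − 2cos(α−β) + 2d(sin β − sin α) = 138.206065; p = √p² = 11.756108; φ = atan2(cos α − cos β, d − sin α + sin β) = -0.014210 rad; t = (α − φ) mod 2π = 3.487649 rad, q = (φ − β) mod 2π = 3.806082 rad → L = 4.08·(3.487649 + 11.756108 + 3.806082) = 4.08·19.049839 = 77.723341 m
LSR: p² = d² − 2 + 2cos(α−β) + 2d(sin α + sin β) = 122.255842; p = √p² = 11.056936; φ = atan2(−cos α − cos β, d + sin α + sin β) − atan2(−2, p) = 0.332971 rad; t = (φ − α) mod 2π = 3.142718 rad, q = (φ − β) mod 2π = 4.153264 rad → L = 4.08·(3.142718 + 11.056936 + 4.153264) = 4.08·18.352918 = 74.879906 m
RSL: p² = d² − 2 + 2cos(α−β) − 2d(sin α + sin β) = 109.208095; p = √p² = 10.450268; φ = atan2(cos α + cos β, d − sin α − sin β) − atan2(2, p) = -0.351829 rad; t = (α − φ) mod 2π = 3.825267 rad, q = (β − φ) mod 2π = 2.814721 rad → L = 4.08·(3.825267 + 10.450268 + 2.814721) = 4.08·17.090256 = 69.728244 m
RLR: c = (6 − d² + 2cos(α−β) + 2d(sin α − sin β))/8 = -16.275758, |c| > 1 → infeasible
LRL: c = (6 − d² + 2cos(α−β) − 2d(sin α − sin β))/8 = -11.125835, |c| > 1 → infeasible
Shortest: LSL with L = 61.697094 m ≈ 61.6971 m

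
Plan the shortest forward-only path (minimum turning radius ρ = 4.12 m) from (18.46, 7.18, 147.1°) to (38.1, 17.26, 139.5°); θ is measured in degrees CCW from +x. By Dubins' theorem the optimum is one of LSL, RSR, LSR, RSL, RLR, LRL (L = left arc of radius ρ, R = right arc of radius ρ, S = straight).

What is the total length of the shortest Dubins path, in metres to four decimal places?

36.1306 m

Let ψ = atan2(Δy, Δx) = atan2(10.08, 19.64) = 27.1686° be the start→goal bearing.
Normalize: d = |goal − start| / ρ = 22.075688/4.12 = 5.358177, α = (θ_start − ψ) mod 360° = 119.9314° = 2.093197 rad, β = (θ_goal − ψ) mod 360° = 112.3314° = 1.960552 rad.
Common terms: sin α = 0.866624, cos α = -0.498962, sin β = 0.925002, cos β = -0.379963, cos(α−β) = 0.991216, d² = 28.710057. Work in radians in the unit-radius frame; every candidate has L = ρ·(t + p + q).
LSL: p² = 2 + d² − 2cos(α−β) + 2d(sin α − sin β) = 28.102026; p = √p² = 5.301134; φ = atan2(cos β − cos α, d + sin α − sin β) = 0.022450 rad; t = (φ − α) mod 2π = 4.212438 rad, q = (β − φ) mod 2π = 1.938102 rad → L = 4.12·(4.212438 + 5.301134 + 1.938102) = 4.12·11.451675 = 47.180900 m
RSR: p² = 2 + d² − 2cos(α−β) + 2d(sin β − sin α) = 29.353227; p = √p² = 5.417862; φ = atan2(cos α − cos β, d − sin α + sin β) = -0.021966 rad; t = (α − φ) mod 2π = 2.115163 rad, q = (φ − β) mod 2π = 4.300667 rad → L = 4.12·(2.115163 + 5.417862 + 4.300667) = 4.12·11.833692 = 48.754812 m
LSR: p² = d² − 2 + 2cos(α−β) + 2d(sin α + sin β) = 47.892181; p = √p² = 6.920418; φ = atan2(−cos α − cos β, d + sin α + sin β) − atan2(−2, p) = 0.403651 rad; t = (φ − α) mod 2π = 4.593639 rad, q = (φ − β) mod 2π = 4.726284 rad → L = 4.12·(4.593639 + 6.920418 + 4.726284) = 4.12·16.240341 = 66.910204 m
RSL: p² = d² − 2 + 2cos(α−β) − 2d(sin α + sin β) = 9.492796; p = √p² = 3.081038; φ = atan2(cos α + cos β, d − sin α − sin β) − atan2(2, p) = -0.817386 rad; t = (α − φ) mod 2π = 2.910583 rad, q = (β − φ) mod 2π = 2.777938 rad → L = 4.12·(2.910583 + 3.081038 + 2.777938) = 4.12·8.769559 = 36.130584 m
RLR: c = (6 − d² + 2cos(α−β) + 2d(sin α − sin β))/8 = -2.669153, |c| > 1 → infeasible
LRL: c = (6 − d² + 2cos(α−β) − 2d(sin α − sin β))/8 = -2.512753, |c| > 1 → infeasible
Shortest: RSL with L = 36.130584 m ≈ 36.1306 m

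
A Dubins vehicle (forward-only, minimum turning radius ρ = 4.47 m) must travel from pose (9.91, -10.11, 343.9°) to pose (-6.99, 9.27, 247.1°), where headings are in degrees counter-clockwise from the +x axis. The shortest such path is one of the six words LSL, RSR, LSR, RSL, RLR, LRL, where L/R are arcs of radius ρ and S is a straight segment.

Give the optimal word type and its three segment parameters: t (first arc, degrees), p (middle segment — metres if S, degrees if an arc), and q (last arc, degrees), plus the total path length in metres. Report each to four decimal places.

LSL: t = 152.5149°, p = 19.3579 m, q = 110.6851°, L = 39.8917 m

Let ψ = atan2(Δy, Δx) = atan2(19.38, -16.90) = 131.0895° be the start→goal bearing.
Normalize: d = |goal − start| / ρ = 25.713701/4.47 = 5.752506, α = (θ_start − ψ) mod 360° = 212.8105° = 3.714244 rad, β = (θ_goal − ψ) mod 360° = 116.0105° = 2.024765 rad.
Common terms: sin α = -0.541862, cos α = -0.840467, sin β = 0.898714, cos β = -0.438536, cos(α−β) = -0.118404, d² = 33.091322. Work in radians in the unit-radius frame; every candidate has L = ρ·(t + p + q).
LSL: p² = 2 + d² − 2cos(α−β) + 2d(sin α − sin β) = 18.754288; p = √p² = 4.330622; φ = atan2(cos β − cos α, d + sin α − sin β) = 0.092945 rad; t = (φ − α) mod 2π = 2.661887 rad, q = (β − φ) mod 2π = 1.931820 rad → L = 4.47·(2.661887 + 4.330622 + 1.931820) = 4.47·8.924329 = 39.891749 m
RSR: p² = 2 + d² − 2cos(α−β) + 2d(sin β − sin α) = 51.901973; p = √p² = 7.204302; φ = atan2(cos α − cos β, d − sin α + sin β) = -0.055819 rad; t = (α − φ) mod 2π = 3.770063 rad, q = (φ − β) mod 2π = 4.202601 rad → L = 4.47·(3.770063 + 7.204302 + 4.202601) = 4.47·15.176966 = 67.841040 m
LSR: p² = d² − 2 + 2cos(α−β) + 2d(sin α + sin β) = 34.960095; p = √p² = 5.912706; φ = atan2(−cos α − cos β, d + sin α + sin β) − atan2(−2, p) = 0.532544 rad; t = (φ − α) mod 2π = 3.101486 rad, q = (φ − β) mod 2π = 4.790964 rad → L = 4.47·(3.101486 + 5.912706 + 4.790964) = 4.47·13.805156 = 61.709048 m
RSL: p² = d² − 2 + 2cos(α−β) − 2d(sin α + sin β) = 26.748933; p = √p² = 5.171937; φ = atan2(cos α + cos β, d − sin α − sin β) − atan2(2, p) = -0.601738 rad; t = (α − φ) mod 2π = 4.315982 rad, q = (β − φ) mod 2π = 2.626503 rad → L = 4.47·(4.315982 + 5.171937 + 2.626503) = 4.47·12.114422 = 54.151466 m
RLR: c = (6 − d² + 2cos(α−β) + 2d(sin α − sin β))/8 = -5.487747, |c| > 1 → infeasible
LRL: c = (6 − d² + 2cos(α−β) − 2d(sin α − sin β))/8 = -1.344286, |c| > 1 → infeasible
Shortest: LSL with L = 39.891749 m ≈ 39.8917 m
Convert LSL to answer units (arcs ×180/π): t = 2.661887·180/π = 152.5149°, p = ρ·p = 4.47·4.330622 = 19.3579 m, q = 1.931820·180/π = 110.6851°, L = 39.8917 m.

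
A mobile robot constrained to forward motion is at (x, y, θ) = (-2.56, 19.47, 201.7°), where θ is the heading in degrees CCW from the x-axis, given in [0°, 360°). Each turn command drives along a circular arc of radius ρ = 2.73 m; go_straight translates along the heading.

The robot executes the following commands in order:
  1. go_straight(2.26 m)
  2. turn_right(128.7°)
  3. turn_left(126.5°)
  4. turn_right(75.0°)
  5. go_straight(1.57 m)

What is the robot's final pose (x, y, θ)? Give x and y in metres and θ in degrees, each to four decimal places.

set_pose: (x, y, θ) = (-2.5600, 19.4700, 201.7000°), ρ = 2.73
go_straight(2.26): x += 2.26·cos θ, y += 2.26·sin θ → (-4.6598, 18.6344, 201.7000°)
turn_right(128.7°): centre at ρ to the right, rotate −128.7° → (-8.2800, 21.9691, 73.0000°)
turn_left(126.5°): centre at ρ to the left, rotate +126.5° → (-11.8020, 25.3407, 199.5000°)
turn_right(75.0°): centre at ρ to the right, rotate −75.0° → (-14.9631, 26.3678, 124.5000°)
go_straight(1.57): x += 1.57·cos θ, y += 1.57·sin θ → (-15.8524, 27.6617, 124.5000°)

(-15.8524, 27.6617, 124.5000°)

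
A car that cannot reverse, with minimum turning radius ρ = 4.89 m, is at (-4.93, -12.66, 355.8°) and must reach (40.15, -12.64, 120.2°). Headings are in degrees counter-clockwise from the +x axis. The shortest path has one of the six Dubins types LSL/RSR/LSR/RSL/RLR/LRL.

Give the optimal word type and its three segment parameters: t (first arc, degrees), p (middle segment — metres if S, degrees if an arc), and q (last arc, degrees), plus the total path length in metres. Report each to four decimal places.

Let ψ = atan2(Δy, Δx) = atan2(0.02, 45.08) = 0.0254° be the start→goal bearing.
Normalize: d = |goal − start| / ρ = 45.080004/4.89 = 9.218815, α = (θ_start − ψ) mod 360° = 355.7746° = 6.209438 rad, β = (θ_goal − ψ) mod 360° = 120.1746° = 2.097442 rad.
Common terms: sin α = -0.073681, cos α = 0.997282, sin β = 0.864498, cos β = -0.502636, cos(α−β) = -0.564967, d² = 84.986547. Work in radians in the unit-radius frame; every candidate has L = ρ·(t + p + q).
LSL: p² = 2 + d² − 2cos(α−β) + 2d(sin α − sin β) = 70.818692; p = √p² = 8.415384; φ = atan2(cos β − cos α, d + sin α − sin β) = -0.179193 rad; t = (φ − α) mod 2π = 6.177740 rad, q = (β − φ) mod 2π = 2.276635 rad → L = 4.89·(6.177740 + 8.415384 + 2.276635) = 4.89·16.869759 = 82.493122 m
RSR: p² = 2 + d² − 2cos(α−β) + 2d(sin β − sin α) = 105.414269; p = √p² = 10.267145; φ = atan2(cos α − cos β, d − sin α + sin β) = 0.146614 rad; t = (α − φ) mod 2π = 6.062824 rad, q = (φ − β) mod 2π = 4.332357 rad → L = 4.89·(6.062824 + 10.267145 + 4.332357) = 4.89·20.662326 = 101.038775 m
LSR: p² = d² − 2 + 2cos(α−β) + 2d(sin α + sin β) = 96.437408; p = √p² = 9.820255; φ = atan2(−cos α − cos β, d + sin α + sin β) − atan2(−2, p) = 0.151536 rad; t = (φ − α) mod 2π = 0.225284 rad, q = (φ − β) mod 2π = 4.337279 rad → L = 4.89·(0.225284 + 9.820255 + 4.337279) = 4.89·14.382818 = 70.331980 m
RSL: p² = d² − 2 + 2cos(α−β) − 2d(sin α + sin β) = 67.275817; p = √p² = 8.202184; φ = atan2(cos α + cos β, d − sin α − sin β) − atan2(2, p) = -0.180547 rad; t = (α − φ) mod 2π = 0.106799 rad, q = (β − φ) mod 2π = 2.277989 rad → L = 4.89·(0.106799 + 8.202184 + 2.277989) = 4.89·10.586972 = 51.770293 m
RLR: c = (6 − d² + 2cos(α−β) + 2d(sin α − sin β))/8 = -12.176784, |c| > 1 → infeasible
LRL: c = (6 − d² + 2cos(α−β) − 2d(sin α − sin β))/8 = -7.852337, |c| > 1 → infeasible
Shortest: RSL with L = 51.770293 m ≈ 51.7703 m
Convert RSL to answer units (arcs ×180/π): t = 0.106799·180/π = 6.1192°, p = ρ·p = 4.89·8.202184 = 40.1087 m, q = 2.277989·180/π = 130.5192°, L = 51.7703 m.

RSL: t = 6.1192°, p = 40.1087 m, q = 130.5192°, L = 51.7703 m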